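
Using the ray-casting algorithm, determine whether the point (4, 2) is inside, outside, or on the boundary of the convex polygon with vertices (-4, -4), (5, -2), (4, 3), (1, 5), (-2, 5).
The point (4, 2) lies strictly inside the polygon

Cast a horizontal ray to the right from the query point and count how many polygon edges it crosses (each edge strictly once or zero times, handled with the usual half-open convention). 
Parity of crossings → odd ⇒ inside.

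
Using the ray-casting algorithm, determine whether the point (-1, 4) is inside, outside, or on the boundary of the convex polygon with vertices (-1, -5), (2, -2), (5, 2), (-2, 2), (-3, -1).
The point (-1, 4) lies strictly outside the polygon

Cast a horizontal ray to the right from the query point and count how many polygon edges it crosses (each edge strictly once or zero times, handled with the usual half-open convention). 
Parity of crossings → even ⇒ outside.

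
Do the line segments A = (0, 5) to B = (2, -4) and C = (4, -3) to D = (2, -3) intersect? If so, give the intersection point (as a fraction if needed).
No (intersection of containing lines falls outside at least one segment)

Parametrize and solve: t = 8/9, s = 10/9. At least one of these is outside [0, 1], so the segments do not intersect.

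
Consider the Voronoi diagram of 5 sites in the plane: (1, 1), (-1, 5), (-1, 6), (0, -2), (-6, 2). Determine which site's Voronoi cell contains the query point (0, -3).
Nearest site = (0, -2)

The Voronoi cell of site s contains exactly those query points closer to s than to any other site. Compute squared distances from q = (0, -3) to each site:
  (0 − 0)² + (-2 − -3)² = 1
  (1 − 0)² + (1 − -3)² = 17
  (-6 − 0)² + (2 − -3)² = 61
  (-1 − 0)² + (5 − -3)² = 65
  (-1 − 0)² + (6 − -3)² = 82
Minimum is attained by (0, -2), so q lies in its Voronoi cell.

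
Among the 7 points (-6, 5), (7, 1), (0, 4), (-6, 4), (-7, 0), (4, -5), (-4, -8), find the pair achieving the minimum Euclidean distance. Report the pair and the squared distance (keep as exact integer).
Pair = ((-6, 5), (-6, 4)); squared distance = 1

Compute all C(7, 2) = 21 pairwise squared distances (x_i − x_j)² + (y_i − y_j)². The minimum is 1, attained by the pair ((-6, 5), (-6, 4)).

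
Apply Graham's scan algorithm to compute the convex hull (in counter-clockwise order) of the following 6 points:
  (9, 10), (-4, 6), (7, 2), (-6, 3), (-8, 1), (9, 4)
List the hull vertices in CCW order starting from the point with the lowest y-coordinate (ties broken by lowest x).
Hull (CCW) = [(-8, 1), (7, 2), (9, 4), (9, 10), (-4, 6)]

Graham scan procedure:
  1. Find the pivot p₀ = point with lowest y (tie → lowest x): (-8, 1).
  2. Sort the remaining points by polar angle around p₀.
  3. Walk through sorted points, maintaining a stack; pop the top while the last three entries make a non-left turn (cross product ≤ 0).
  4. Final stack is the convex hull in CCW order: (-8, 1), (7, 2), (9, 4), (9, 10), (-4, 6).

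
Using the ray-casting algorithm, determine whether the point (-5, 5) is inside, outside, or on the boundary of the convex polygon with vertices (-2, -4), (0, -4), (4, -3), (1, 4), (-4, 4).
The point (-5, 5) lies strictly outside the polygon

Cast a horizontal ray to the right from the query point and count how many polygon edges it crosses (each edge strictly once or zero times, handled with the usual half-open convention). 
Parity of crossings → even ⇒ outside.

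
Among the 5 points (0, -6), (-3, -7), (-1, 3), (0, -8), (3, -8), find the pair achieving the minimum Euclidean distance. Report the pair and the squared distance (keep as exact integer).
Pair = ((0, -6), (0, -8)); squared distance = 4

Compute all C(5, 2) = 10 pairwise squared distances (x_i − x_j)² + (y_i − y_j)². The minimum is 4, attained by the pair ((0, -6), (0, -8)).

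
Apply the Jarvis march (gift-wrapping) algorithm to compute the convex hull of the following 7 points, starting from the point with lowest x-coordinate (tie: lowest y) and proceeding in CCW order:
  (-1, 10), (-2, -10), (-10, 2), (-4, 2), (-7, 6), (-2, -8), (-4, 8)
Hull (CCW) = [(-10, 2), (-2, -10), (-1, 10), (-7, 6)]

Jarvis march: at each step, from the current hull vertex p, select the next vertex q as the point such that every other point lies strictly to the left of (or on) the directed line p → q. (Equivalently: for every other point r, the cross product (q − p) × (r − p) ≥ 0.)
Starting point (lowest x, tie lowest y): (-10, 2). Wrap until returning to start. Resulting hull: (-10, 2), (-2, -10), (-1, 10), (-7, 6).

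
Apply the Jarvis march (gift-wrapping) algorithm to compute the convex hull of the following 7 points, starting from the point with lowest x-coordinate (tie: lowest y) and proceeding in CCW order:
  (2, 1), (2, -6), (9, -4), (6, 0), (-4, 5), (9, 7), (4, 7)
Hull (CCW) = [(-4, 5), (2, -6), (9, -4), (9, 7), (4, 7)]

Jarvis march: at each step, from the current hull vertex p, select the next vertex q as the point such that every other point lies strictly to the left of (or on) the directed line p → q. (Equivalently: for every other point r, the cross product (q − p) × (r − p) ≥ 0.)
Starting point (lowest x, tie lowest y): (-4, 5). Wrap until returning to start. Resulting hull: (-4, 5), (2, -6), (9, -4), (9, 7), (4, 7).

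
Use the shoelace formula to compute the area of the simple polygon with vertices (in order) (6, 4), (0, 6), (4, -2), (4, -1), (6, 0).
Area = 23

Shoelace formula: Area = (1/2) |Σ_i (x_i · y_{i+1} − x_{i+1} · y_i)| (indices mod n). Compute each cross term:
  (6)(6) − (0)(4) = 36
  (0)(-2) − (4)(6) = -24
  (4)(-1) − (4)(-2) = 4
  (4)(0) − (6)(-1) = 6
  (6)(4) − (6)(0) = 24
Sum = 46, so (signed) Area = 46/2 = 23, |Area| = 23.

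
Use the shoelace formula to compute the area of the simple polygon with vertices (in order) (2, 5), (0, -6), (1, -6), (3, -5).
Area = 16

Shoelace formula: Area = (1/2) |Σ_i (x_i · y_{i+1} − x_{i+1} · y_i)| (indices mod n). Compute each cross term:
  (2)(-6) − (0)(5) = -12
  (0)(-6) − (1)(-6) = 6
  (1)(-5) − (3)(-6) = 13
  (3)(5) − (2)(-5) = 25
Sum = 32, so (signed) Area = 32/2 = 16, |Area| = 16.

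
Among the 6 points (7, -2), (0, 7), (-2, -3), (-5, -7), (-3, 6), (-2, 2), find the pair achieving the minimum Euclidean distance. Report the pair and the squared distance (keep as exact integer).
Pair = ((0, 7), (-3, 6)); squared distance = 10

Compute all C(6, 2) = 15 pairwise squared distances (x_i − x_j)² + (y_i − y_j)². The minimum is 10, attained by the pair ((0, 7), (-3, 6)).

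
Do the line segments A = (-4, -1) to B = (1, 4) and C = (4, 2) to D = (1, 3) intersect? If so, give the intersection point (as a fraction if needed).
No (intersection of containing lines falls outside at least one segment)

Parametrize and solve: t = 17/20, s = 5/4. At least one of these is outside [0, 1], so the segments do not intersect.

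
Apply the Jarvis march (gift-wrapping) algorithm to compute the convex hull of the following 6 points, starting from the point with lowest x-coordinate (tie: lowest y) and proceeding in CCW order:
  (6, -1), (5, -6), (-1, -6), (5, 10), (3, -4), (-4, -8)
Hull (CCW) = [(-4, -8), (5, -6), (6, -1), (5, 10)]

Jarvis march: at each step, from the current hull vertex p, select the next vertex q as the point such that every other point lies strictly to the left of (or on) the directed line p → q. (Equivalently: for every other point r, the cross product (q − p) × (r − p) ≥ 0.)
Starting point (lowest x, tie lowest y): (-4, -8). Wrap until returning to start. Resulting hull: (-4, -8), (5, -6), (6, -1), (5, 10).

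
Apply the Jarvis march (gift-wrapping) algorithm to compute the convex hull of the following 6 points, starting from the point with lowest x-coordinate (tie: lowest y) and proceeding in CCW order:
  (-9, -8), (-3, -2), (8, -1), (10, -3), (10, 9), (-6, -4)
Hull (CCW) = [(-9, -8), (10, -3), (10, 9), (-6, -4)]

Jarvis march: at each step, from the current hull vertex p, select the next vertex q as the point such that every other point lies strictly to the left of (or on) the directed line p → q. (Equivalently: for every other point r, the cross product (q − p) × (r − p) ≥ 0.)
Starting point (lowest x, tie lowest y): (-9, -8). Wrap until returning to start. Resulting hull: (-9, -8), (10, -3), (10, 9), (-6, -4).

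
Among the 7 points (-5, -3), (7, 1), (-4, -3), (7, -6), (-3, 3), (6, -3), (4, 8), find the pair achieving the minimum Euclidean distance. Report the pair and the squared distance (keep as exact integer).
Pair = ((-5, -3), (-4, -3)); squared distance = 1

Compute all C(7, 2) = 21 pairwise squared distances (x_i − x_j)² + (y_i − y_j)². The minimum is 1, attained by the pair ((-5, -3), (-4, -3)).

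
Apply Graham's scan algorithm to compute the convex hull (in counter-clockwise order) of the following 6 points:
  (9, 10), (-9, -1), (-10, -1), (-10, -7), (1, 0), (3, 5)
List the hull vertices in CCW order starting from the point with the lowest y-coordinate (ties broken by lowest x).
Hull (CCW) = [(-10, -7), (1, 0), (9, 10), (-10, -1)]

Graham scan procedure:
  1. Find the pivot p₀ = point with lowest y (tie → lowest x): (-10, -7).
  2. Sort the remaining points by polar angle around p₀.
  3. Walk through sorted points, maintaining a stack; pop the top while the last three entries make a non-left turn (cross product ≤ 0).
  4. Final stack is the convex hull in CCW order: (-10, -7), (1, 0), (9, 10), (-10, -1).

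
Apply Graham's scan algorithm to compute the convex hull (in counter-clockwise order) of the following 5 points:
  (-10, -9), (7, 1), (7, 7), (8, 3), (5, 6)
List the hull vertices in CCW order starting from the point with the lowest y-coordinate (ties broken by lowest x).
Hull (CCW) = [(-10, -9), (7, 1), (8, 3), (7, 7), (5, 6)]

Graham scan procedure:
  1. Find the pivot p₀ = point with lowest y (tie → lowest x): (-10, -9).
  2. Sort the remaining points by polar angle around p₀.
  3. Walk through sorted points, maintaining a stack; pop the top while the last three entries make a non-left turn (cross product ≤ 0).
  4. Final stack is the convex hull in CCW order: (-10, -9), (7, 1), (8, 3), (7, 7), (5, 6).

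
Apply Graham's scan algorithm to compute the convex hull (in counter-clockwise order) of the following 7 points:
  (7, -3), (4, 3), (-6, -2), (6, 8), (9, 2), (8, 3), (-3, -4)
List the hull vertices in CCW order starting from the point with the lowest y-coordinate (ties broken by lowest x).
Hull (CCW) = [(-3, -4), (7, -3), (9, 2), (6, 8), (-6, -2)]

Graham scan procedure:
  1. Find the pivot p₀ = point with lowest y (tie → lowest x): (-3, -4).
  2. Sort the remaining points by polar angle around p₀.
  3. Walk through sorted points, maintaining a stack; pop the top while the last three entries make a non-left turn (cross product ≤ 0).
  4. Final stack is the convex hull in CCW order: (-3, -4), (7, -3), (9, 2), (6, 8), (-6, -2).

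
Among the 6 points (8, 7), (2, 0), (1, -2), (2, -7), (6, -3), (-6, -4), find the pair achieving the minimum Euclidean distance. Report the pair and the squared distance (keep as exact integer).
Pair = ((2, 0), (1, -2)); squared distance = 5

Compute all C(6, 2) = 15 pairwise squared distances (x_i − x_j)² + (y_i − y_j)². The minimum is 5, attained by the pair ((2, 0), (1, -2)).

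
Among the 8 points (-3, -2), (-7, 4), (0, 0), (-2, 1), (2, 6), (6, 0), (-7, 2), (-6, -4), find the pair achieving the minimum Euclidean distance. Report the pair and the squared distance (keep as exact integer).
Pair = ((-7, 4), (-7, 2)); squared distance = 4

Compute all C(8, 2) = 28 pairwise squared distances (x_i − x_j)² + (y_i − y_j)². The minimum is 4, attained by the pair ((-7, 4), (-7, 2)).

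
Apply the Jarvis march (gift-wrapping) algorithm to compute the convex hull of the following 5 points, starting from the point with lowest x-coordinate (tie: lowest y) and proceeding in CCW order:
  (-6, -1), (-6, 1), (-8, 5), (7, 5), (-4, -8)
Hull (CCW) = [(-8, 5), (-4, -8), (7, 5)]

Jarvis march: at each step, from the current hull vertex p, select the next vertex q as the point such that every other point lies strictly to the left of (or on) the directed line p → q. (Equivalently: for every other point r, the cross product (q − p) × (r − p) ≥ 0.)
Starting point (lowest x, tie lowest y): (-8, 5). Wrap until returning to start. Resulting hull: (-8, 5), (-4, -8), (7, 5).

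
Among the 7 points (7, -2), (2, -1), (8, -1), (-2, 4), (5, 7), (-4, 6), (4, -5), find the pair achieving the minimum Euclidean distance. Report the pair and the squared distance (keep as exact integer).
Pair = ((7, -2), (8, -1)); squared distance = 2

Compute all C(7, 2) = 21 pairwise squared distances (x_i − x_j)² + (y_i − y_j)². The minimum is 2, attained by the pair ((7, -2), (8, -1)).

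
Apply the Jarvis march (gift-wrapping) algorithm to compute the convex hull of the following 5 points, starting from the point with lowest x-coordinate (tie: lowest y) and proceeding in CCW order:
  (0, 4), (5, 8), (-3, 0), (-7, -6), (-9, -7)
Hull (CCW) = [(-9, -7), (-7, -6), (5, 8), (0, 4)]

Jarvis march: at each step, from the current hull vertex p, select the next vertex q as the point such that every other point lies strictly to the left of (or on) the directed line p → q. (Equivalently: for every other point r, the cross product (q − p) × (r − p) ≥ 0.)
Starting point (lowest x, tie lowest y): (-9, -7). Wrap until returning to start. Resulting hull: (-9, -7), (-7, -6), (5, 8), (0, 4).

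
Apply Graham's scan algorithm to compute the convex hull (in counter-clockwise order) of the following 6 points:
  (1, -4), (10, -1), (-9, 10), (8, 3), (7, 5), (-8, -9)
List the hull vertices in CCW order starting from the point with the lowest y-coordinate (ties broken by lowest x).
Hull (CCW) = [(-8, -9), (10, -1), (7, 5), (-9, 10)]

Graham scan procedure:
  1. Find the pivot p₀ = point with lowest y (tie → lowest x): (-8, -9).
  2. Sort the remaining points by polar angle around p₀.
  3. Walk through sorted points, maintaining a stack; pop the top while the last three entries make a non-left turn (cross product ≤ 0).
  4. Final stack is the convex hull in CCW order: (-8, -9), (10, -1), (7, 5), (-9, 10).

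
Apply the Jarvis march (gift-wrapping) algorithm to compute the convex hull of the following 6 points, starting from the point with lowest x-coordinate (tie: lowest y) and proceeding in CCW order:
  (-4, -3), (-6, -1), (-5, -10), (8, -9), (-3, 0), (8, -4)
Hull (CCW) = [(-6, -1), (-5, -10), (8, -9), (8, -4), (-3, 0)]

Jarvis march: at each step, from the current hull vertex p, select the next vertex q as the point such that every other point lies strictly to the left of (or on) the directed line p → q. (Equivalently: for every other point r, the cross product (q − p) × (r − p) ≥ 0.)
Starting point (lowest x, tie lowest y): (-6, -1). Wrap until returning to start. Resulting hull: (-6, -1), (-5, -10), (8, -9), (8, -4), (-3, 0).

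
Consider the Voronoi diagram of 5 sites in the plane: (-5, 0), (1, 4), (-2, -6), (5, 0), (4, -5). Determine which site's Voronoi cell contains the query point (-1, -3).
Nearest site = (-2, -6)

The Voronoi cell of site s contains exactly those query points closer to s than to any other site. Compute squared distances from q = (-1, -3) to each site:
  (-2 − -1)² + (-6 − -3)² = 10
  (-5 − -1)² + (0 − -3)² = 25
  (4 − -1)² + (-5 − -3)² = 29
  (5 − -1)² + (0 − -3)² = 45
  (1 − -1)² + (4 − -3)² = 53
Minimum is attained by (-2, -6), so q lies in its Voronoi cell.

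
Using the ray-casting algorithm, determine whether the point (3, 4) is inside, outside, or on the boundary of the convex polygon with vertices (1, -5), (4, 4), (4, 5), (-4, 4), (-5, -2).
The point (3, 4) lies strictly inside the polygon

Cast a horizontal ray to the right from the query point and count how many polygon edges it crosses (each edge strictly once or zero times, handled with the usual half-open convention). 
Parity of crossings → odd ⇒ inside.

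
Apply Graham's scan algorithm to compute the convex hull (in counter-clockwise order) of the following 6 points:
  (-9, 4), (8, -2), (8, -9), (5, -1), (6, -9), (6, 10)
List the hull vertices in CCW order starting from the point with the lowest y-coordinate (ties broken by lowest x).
Hull (CCW) = [(6, -9), (8, -9), (8, -2), (6, 10), (-9, 4)]

Graham scan procedure:
  1. Find the pivot p₀ = point with lowest y (tie → lowest x): (6, -9).
  2. Sort the remaining points by polar angle around p₀.
  3. Walk through sorted points, maintaining a stack; pop the top while the last three entries make a non-left turn (cross product ≤ 0).
  4. Final stack is the convex hull in CCW order: (6, -9), (8, -9), (8, -2), (6, 10), (-9, 4).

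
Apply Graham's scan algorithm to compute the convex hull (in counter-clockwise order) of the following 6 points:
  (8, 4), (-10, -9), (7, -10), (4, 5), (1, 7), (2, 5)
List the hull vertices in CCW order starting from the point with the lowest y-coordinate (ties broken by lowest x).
Hull (CCW) = [(7, -10), (8, 4), (1, 7), (-10, -9)]

Graham scan procedure:
  1. Find the pivot p₀ = point with lowest y (tie → lowest x): (7, -10).
  2. Sort the remaining points by polar angle around p₀.
  3. Walk through sorted points, maintaining a stack; pop the top while the last three entries make a non-left turn (cross product ≤ 0).
  4. Final stack is the convex hull in CCW order: (7, -10), (8, 4), (1, 7), (-10, -9).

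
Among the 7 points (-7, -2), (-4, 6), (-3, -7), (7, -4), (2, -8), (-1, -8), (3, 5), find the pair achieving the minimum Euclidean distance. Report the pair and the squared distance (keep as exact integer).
Pair = ((-3, -7), (-1, -8)); squared distance = 5

Compute all C(7, 2) = 21 pairwise squared distances (x_i − x_j)² + (y_i − y_j)². The minimum is 5, attained by the pair ((-3, -7), (-1, -8)).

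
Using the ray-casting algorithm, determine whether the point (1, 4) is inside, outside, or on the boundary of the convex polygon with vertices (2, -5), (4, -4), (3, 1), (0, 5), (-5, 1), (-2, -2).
The point (1, 4) lies strictly outside the polygon

Cast a horizontal ray to the right from the query point and count how many polygon edges it crosses (each edge strictly once or zero times, handled with the usual half-open convention). 
Parity of crossings → even ⇒ outside.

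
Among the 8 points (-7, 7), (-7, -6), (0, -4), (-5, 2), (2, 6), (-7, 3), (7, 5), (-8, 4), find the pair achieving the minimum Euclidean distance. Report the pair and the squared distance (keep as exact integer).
Pair = ((-7, 3), (-8, 4)); squared distance = 2

Compute all C(8, 2) = 28 pairwise squared distances (x_i − x_j)² + (y_i − y_j)². The minimum is 2, attained by the pair ((-7, 3), (-8, 4)).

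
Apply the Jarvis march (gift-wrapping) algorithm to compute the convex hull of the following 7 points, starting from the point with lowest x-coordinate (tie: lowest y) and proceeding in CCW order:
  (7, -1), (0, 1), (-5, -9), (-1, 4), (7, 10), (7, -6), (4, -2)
Hull (CCW) = [(-5, -9), (7, -6), (7, 10), (-1, 4)]

Jarvis march: at each step, from the current hull vertex p, select the next vertex q as the point such that every other point lies strictly to the left of (or on) the directed line p → q. (Equivalently: for every other point r, the cross product (q − p) × (r − p) ≥ 0.)
Starting point (lowest x, tie lowest y): (-5, -9). Wrap until returning to start. Resulting hull: (-5, -9), (7, -6), (7, 10), (-1, 4).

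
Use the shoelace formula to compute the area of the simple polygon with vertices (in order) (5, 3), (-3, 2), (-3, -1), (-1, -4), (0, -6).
Area = 75/2

Shoelace formula: Area = (1/2) |Σ_i (x_i · y_{i+1} − x_{i+1} · y_i)| (indices mod n). Compute each cross term:
  (5)(2) − (-3)(3) = 19
  (-3)(-1) − (-3)(2) = 9
  (-3)(-4) − (-1)(-1) = 11
  (-1)(-6) − (0)(-4) = 6
  (0)(3) − (5)(-6) = 30
Sum = 75, so (signed) Area = 75/2 = 75/2, |Area| = 75/2.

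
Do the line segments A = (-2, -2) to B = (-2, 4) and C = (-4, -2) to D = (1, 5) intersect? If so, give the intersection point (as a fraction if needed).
Yes; intersection at (-2, 4/5) (t = 7/15 on AB, s = 2/5 on CD)

Parametrize AB as A + t(B − A) = (-2 + 0 t, -2 + 6 t) and CD as C + s(D − C) = (-4 + 5 s, -2 + 7 s). Solve the linear system for (t, s). Determinant = 30 ≠ 0, so a unique intersection of the containing lines exists. Solution: t = 7/15, s = 2/5 — both in [0, 1], so the segments cross. Intersection point: (-2, 4/5).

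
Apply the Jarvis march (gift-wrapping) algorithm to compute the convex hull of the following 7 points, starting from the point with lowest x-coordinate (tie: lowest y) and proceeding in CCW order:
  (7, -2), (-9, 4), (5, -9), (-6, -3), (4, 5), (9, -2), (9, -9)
Hull (CCW) = [(-9, 4), (-6, -3), (5, -9), (9, -9), (9, -2), (4, 5)]

Jarvis march: at each step, from the current hull vertex p, select the next vertex q as the point such that every other point lies strictly to the left of (or on) the directed line p → q. (Equivalently: for every other point r, the cross product (q − p) × (r − p) ≥ 0.)
Starting point (lowest x, tie lowest y): (-9, 4). Wrap until returning to start. Resulting hull: (-9, 4), (-6, -3), (5, -9), (9, -9), (9, -2), (4, 5).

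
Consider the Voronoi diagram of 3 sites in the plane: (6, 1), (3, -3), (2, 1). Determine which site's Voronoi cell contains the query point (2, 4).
Nearest site = (2, 1)

The Voronoi cell of site s contains exactly those query points closer to s than to any other site. Compute squared distances from q = (2, 4) to each site:
  (2 − 2)² + (1 − 4)² = 9
  (6 − 2)² + (1 − 4)² = 25
  (3 − 2)² + (-3 − 4)² = 50
Minimum is attained by (2, 1), so q lies in its Voronoi cell.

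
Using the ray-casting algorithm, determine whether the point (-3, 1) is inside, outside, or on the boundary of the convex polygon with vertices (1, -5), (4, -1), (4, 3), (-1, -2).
The point (-3, 1) lies strictly outside the polygon

Cast a horizontal ray to the right from the query point and count how many polygon edges it crosses (each edge strictly once or zero times, handled with the usual half-open convention). 
Parity of crossings → even ⇒ outside.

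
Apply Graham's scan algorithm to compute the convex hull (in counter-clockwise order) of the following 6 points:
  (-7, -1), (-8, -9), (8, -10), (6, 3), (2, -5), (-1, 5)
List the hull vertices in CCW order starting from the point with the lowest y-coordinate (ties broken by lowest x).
Hull (CCW) = [(8, -10), (6, 3), (-1, 5), (-7, -1), (-8, -9)]

Graham scan procedure:
  1. Find the pivot p₀ = point with lowest y (tie → lowest x): (8, -10).
  2. Sort the remaining points by polar angle around p₀.
  3. Walk through sorted points, maintaining a stack; pop the top while the last three entries make a non-left turn (cross product ≤ 0).
  4. Final stack is the convex hull in CCW order: (8, -10), (6, 3), (-1, 5), (-7, -1), (-8, -9).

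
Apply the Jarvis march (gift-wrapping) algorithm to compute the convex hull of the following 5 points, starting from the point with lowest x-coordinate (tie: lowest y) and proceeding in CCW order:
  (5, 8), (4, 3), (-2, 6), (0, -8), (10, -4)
Hull (CCW) = [(-2, 6), (0, -8), (10, -4), (5, 8)]

Jarvis march: at each step, from the current hull vertex p, select the next vertex q as the point such that every other point lies strictly to the left of (or on) the directed line p → q. (Equivalently: for every other point r, the cross product (q − p) × (r − p) ≥ 0.)
Starting point (lowest x, tie lowest y): (-2, 6). Wrap until returning to start. Resulting hull: (-2, 6), (0, -8), (10, -4), (5, 8).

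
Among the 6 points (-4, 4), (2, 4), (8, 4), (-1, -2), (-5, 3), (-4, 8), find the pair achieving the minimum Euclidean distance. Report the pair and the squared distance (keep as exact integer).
Pair = ((-4, 4), (-5, 3)); squared distance = 2

Compute all C(6, 2) = 15 pairwise squared distances (x_i − x_j)² + (y_i − y_j)². The minimum is 2, attained by the pair ((-4, 4), (-5, 3)).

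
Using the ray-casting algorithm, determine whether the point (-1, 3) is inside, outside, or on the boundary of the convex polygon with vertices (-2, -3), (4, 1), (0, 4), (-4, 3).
The point (-1, 3) lies strictly inside the polygon

Cast a horizontal ray to the right from the query point and count how many polygon edges it crosses (each edge strictly once or zero times, handled with the usual half-open convention). 
Parity of crossings → odd ⇒ inside.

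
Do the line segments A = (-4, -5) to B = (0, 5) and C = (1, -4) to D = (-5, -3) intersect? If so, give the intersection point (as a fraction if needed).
Yes; intersection at (-53/16, -105/32) (t = 11/64 on AB, s = 23/32 on CD)

Parametrize AB as A + t(B − A) = (-4 + 4 t, -5 + 10 t) and CD as C + s(D − C) = (1 + -6 s, -4 + 1 s). Solve the linear system for (t, s). Determinant = -64 ≠ 0, so a unique intersection of the containing lines exists. Solution: t = 11/64, s = 23/32 — both in [0, 1], so the segments cross. Intersection point: (-53/16, -105/32).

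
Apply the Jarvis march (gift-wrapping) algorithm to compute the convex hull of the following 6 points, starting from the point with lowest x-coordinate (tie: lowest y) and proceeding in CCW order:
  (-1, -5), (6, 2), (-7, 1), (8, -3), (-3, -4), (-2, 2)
Hull (CCW) = [(-7, 1), (-3, -4), (-1, -5), (8, -3), (6, 2), (-2, 2)]

Jarvis march: at each step, from the current hull vertex p, select the next vertex q as the point such that every other point lies strictly to the left of (or on) the directed line p → q. (Equivalently: for every other point r, the cross product (q − p) × (r − p) ≥ 0.)
Starting point (lowest x, tie lowest y): (-7, 1). Wrap until returning to start. Resulting hull: (-7, 1), (-3, -4), (-1, -5), (8, -3), (6, 2), (-2, 2).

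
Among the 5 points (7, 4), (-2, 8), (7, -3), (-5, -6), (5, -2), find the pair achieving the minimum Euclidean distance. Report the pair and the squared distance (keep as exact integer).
Pair = ((7, -3), (5, -2)); squared distance = 5

Compute all C(5, 2) = 10 pairwise squared distances (x_i − x_j)² + (y_i − y_j)². The minimum is 5, attained by the pair ((7, -3), (5, -2)).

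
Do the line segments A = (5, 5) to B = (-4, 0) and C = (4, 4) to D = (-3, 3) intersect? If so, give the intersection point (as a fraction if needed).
Yes; intersection at (38/13, 50/13) (t = 3/13 on AB, s = 2/13 on CD)

Parametrize AB as A + t(B − A) = (5 + -9 t, 5 + -5 t) and CD as C + s(D − C) = (4 + -7 s, 4 + -1 s). Solve the linear system for (t, s). Determinant = 26 ≠ 0, so a unique intersection of the containing lines exists. Solution: t = 3/13, s = 2/13 — both in [0, 1], so the segments cross. Intersection point: (38/13, 50/13).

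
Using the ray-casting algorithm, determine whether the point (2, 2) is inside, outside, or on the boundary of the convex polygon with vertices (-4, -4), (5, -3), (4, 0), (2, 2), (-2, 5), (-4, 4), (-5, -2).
The point (2, 2) lies on the polygon boundary

Boundary check: the query satisfies the collinearity and bounding-box conditions for some polygon edge, so it lies exactly on the boundary.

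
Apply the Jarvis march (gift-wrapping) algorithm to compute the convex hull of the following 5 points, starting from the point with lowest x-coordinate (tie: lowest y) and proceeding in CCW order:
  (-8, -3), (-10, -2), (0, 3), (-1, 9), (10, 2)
Hull (CCW) = [(-10, -2), (-8, -3), (10, 2), (-1, 9)]

Jarvis march: at each step, from the current hull vertex p, select the next vertex q as the point such that every other point lies strictly to the left of (or on) the directed line p → q. (Equivalently: for every other point r, the cross product (q − p) × (r − p) ≥ 0.)
Starting point (lowest x, tie lowest y): (-10, -2). Wrap until returning to start. Resulting hull: (-10, -2), (-8, -3), (10, 2), (-1, 9).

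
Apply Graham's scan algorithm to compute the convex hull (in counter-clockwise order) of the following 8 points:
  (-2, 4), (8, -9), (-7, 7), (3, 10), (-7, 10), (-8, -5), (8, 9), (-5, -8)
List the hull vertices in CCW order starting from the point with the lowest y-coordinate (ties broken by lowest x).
Hull (CCW) = [(8, -9), (8, 9), (3, 10), (-7, 10), (-8, -5), (-5, -8)]

Graham scan procedure:
  1. Find the pivot p₀ = point with lowest y (tie → lowest x): (8, -9).
  2. Sort the remaining points by polar angle around p₀.
  3. Walk through sorted points, maintaining a stack; pop the top while the last three entries make a non-left turn (cross product ≤ 0).
  4. Final stack is the convex hull in CCW order: (8, -9), (8, 9), (3, 10), (-7, 10), (-8, -5), (-5, -8).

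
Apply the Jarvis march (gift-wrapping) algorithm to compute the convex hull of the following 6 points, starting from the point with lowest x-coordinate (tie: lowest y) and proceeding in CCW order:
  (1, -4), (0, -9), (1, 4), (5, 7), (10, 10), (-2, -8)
Hull (CCW) = [(-2, -8), (0, -9), (10, 10), (5, 7), (1, 4)]

Jarvis march: at each step, from the current hull vertex p, select the next vertex q as the point such that every other point lies strictly to the left of (or on) the directed line p → q. (Equivalently: for every other point r, the cross product (q − p) × (r − p) ≥ 0.)
Starting point (lowest x, tie lowest y): (-2, -8). Wrap until returning to start. Resulting hull: (-2, -8), (0, -9), (10, 10), (5, 7), (1, 4).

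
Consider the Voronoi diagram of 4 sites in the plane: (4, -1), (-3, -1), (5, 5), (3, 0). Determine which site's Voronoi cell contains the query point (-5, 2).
Nearest site = (-3, -1)

The Voronoi cell of site s contains exactly those query points closer to s than to any other site. Compute squared distances from q = (-5, 2) to each site:
  (-3 − -5)² + (-1 − 2)² = 13
  (3 − -5)² + (0 − 2)² = 68
  (4 − -5)² + (-1 − 2)² = 90
  (5 − -5)² + (5 − 2)² = 109
Minimum is attained by (-3, -1), so q lies in its Voronoi cell.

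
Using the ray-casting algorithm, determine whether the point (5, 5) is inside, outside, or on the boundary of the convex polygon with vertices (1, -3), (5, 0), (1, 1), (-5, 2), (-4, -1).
The point (5, 5) lies strictly outside the polygon

Cast a horizontal ray to the right from the query point and count how many polygon edges it crosses (each edge strictly once or zero times, handled with the usual half-open convention). 
Parity of crossings → even ⇒ outside.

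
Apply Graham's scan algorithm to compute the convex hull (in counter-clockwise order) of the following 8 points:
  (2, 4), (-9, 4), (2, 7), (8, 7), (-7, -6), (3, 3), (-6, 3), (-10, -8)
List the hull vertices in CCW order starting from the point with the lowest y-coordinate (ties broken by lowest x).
Hull (CCW) = [(-10, -8), (-7, -6), (8, 7), (2, 7), (-9, 4)]

Graham scan procedure:
  1. Find the pivot p₀ = point with lowest y (tie → lowest x): (-10, -8).
  2. Sort the remaining points by polar angle around p₀.
  3. Walk through sorted points, maintaining a stack; pop the top while the last three entries make a non-left turn (cross product ≤ 0).
  4. Final stack is the convex hull in CCW order: (-10, -8), (-7, -6), (8, 7), (2, 7), (-9, 4).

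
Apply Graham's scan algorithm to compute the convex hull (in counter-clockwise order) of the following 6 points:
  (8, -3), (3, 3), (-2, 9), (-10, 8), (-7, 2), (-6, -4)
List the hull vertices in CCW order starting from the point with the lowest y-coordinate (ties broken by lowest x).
Hull (CCW) = [(-6, -4), (8, -3), (-2, 9), (-10, 8)]

Graham scan procedure:
  1. Find the pivot p₀ = point with lowest y (tie → lowest x): (-6, -4).
  2. Sort the remaining points by polar angle around p₀.
  3. Walk through sorted points, maintaining a stack; pop the top while the last three entries make a non-left turn (cross product ≤ 0).
  4. Final stack is the convex hull in CCW order: (-6, -4), (8, -3), (-2, 9), (-10, 8).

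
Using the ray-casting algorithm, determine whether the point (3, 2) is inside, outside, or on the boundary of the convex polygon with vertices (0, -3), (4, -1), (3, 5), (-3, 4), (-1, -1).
The point (3, 2) lies strictly inside the polygon

Cast a horizontal ray to the right from the query point and count how many polygon edges it crosses (each edge strictly once or zero times, handled with the usual half-open convention). 
Parity of crossings → odd ⇒ inside.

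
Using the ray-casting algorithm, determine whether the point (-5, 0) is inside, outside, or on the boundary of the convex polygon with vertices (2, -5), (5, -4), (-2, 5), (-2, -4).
The point (-5, 0) lies strictly outside the polygon

Cast a horizontal ray to the right from the query point and count how many polygon edges it crosses (each edge strictly once or zero times, handled with the usual half-open convention). 
Parity of crossings → even ⇒ outside.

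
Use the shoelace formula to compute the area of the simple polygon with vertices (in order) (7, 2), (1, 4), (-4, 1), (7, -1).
Area = 61/2

Shoelace formula: Area = (1/2) |Σ_i (x_i · y_{i+1} − x_{i+1} · y_i)| (indices mod n). Compute each cross term:
  (7)(4) − (1)(2) = 26
  (1)(1) − (-4)(4) = 17
  (-4)(-1) − (7)(1) = -3
  (7)(2) − (7)(-1) = 21
Sum = 61, so (signed) Area = 61/2 = 61/2, |Area| = 61/2.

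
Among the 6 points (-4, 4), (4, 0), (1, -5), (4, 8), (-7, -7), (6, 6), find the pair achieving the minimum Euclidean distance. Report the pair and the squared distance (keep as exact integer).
Pair = ((4, 8), (6, 6)); squared distance = 8

Compute all C(6, 2) = 15 pairwise squared distances (x_i − x_j)² + (y_i − y_j)². The minimum is 8, attained by the pair ((4, 8), (6, 6)).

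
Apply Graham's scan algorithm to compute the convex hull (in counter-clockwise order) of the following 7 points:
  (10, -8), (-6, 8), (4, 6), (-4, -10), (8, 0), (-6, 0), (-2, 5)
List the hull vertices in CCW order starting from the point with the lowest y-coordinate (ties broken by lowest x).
Hull (CCW) = [(-4, -10), (10, -8), (8, 0), (4, 6), (-6, 8), (-6, 0)]

Graham scan procedure:
  1. Find the pivot p₀ = point with lowest y (tie → lowest x): (-4, -10).
  2. Sort the remaining points by polar angle around p₀.
  3. Walk through sorted points, maintaining a stack; pop the top while the last three entries make a non-left turn (cross product ≤ 0).
  4. Final stack is the convex hull in CCW order: (-4, -10), (10, -8), (8, 0), (4, 6), (-6, 8), (-6, 0).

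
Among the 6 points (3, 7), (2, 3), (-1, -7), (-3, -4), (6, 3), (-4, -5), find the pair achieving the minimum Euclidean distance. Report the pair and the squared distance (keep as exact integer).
Pair = ((-3, -4), (-4, -5)); squared distance = 2

Compute all C(6, 2) = 15 pairwise squared distances (x_i − x_j)² + (y_i − y_j)². The minimum is 2, attained by the pair ((-3, -4), (-4, -5)).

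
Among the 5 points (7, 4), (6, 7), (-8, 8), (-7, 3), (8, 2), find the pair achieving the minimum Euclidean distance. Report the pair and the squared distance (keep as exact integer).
Pair = ((7, 4), (8, 2)); squared distance = 5

Compute all C(5, 2) = 10 pairwise squared distances (x_i − x_j)² + (y_i − y_j)². The minimum is 5, attained by the pair ((7, 4), (8, 2)).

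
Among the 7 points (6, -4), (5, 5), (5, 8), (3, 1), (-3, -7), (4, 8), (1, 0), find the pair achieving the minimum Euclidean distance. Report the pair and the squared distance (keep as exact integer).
Pair = ((5, 8), (4, 8)); squared distance = 1

Compute all C(7, 2) = 21 pairwise squared distances (x_i − x_j)² + (y_i − y_j)². The minimum is 1, attained by the pair ((5, 8), (4, 8)).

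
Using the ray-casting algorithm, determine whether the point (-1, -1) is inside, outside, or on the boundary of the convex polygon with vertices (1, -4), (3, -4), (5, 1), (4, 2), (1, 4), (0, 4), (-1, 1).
The point (-1, -1) lies strictly outside the polygon

Cast a horizontal ray to the right from the query point and count how many polygon edges it crosses (each edge strictly once or zero times, handled with the usual half-open convention). 
Parity of crossings → even ⇒ outside.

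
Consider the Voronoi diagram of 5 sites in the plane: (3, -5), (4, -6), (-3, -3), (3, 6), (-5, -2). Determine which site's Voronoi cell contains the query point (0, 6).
Nearest site = (3, 6)

The Voronoi cell of site s contains exactly those query points closer to s than to any other site. Compute squared distances from q = (0, 6) to each site:
  (3 − 0)² + (6 − 6)² = 9
  (-5 − 0)² + (-2 − 6)² = 89
  (-3 − 0)² + (-3 − 6)² = 90
  (3 − 0)² + (-5 − 6)² = 130
  (4 − 0)² + (-6 − 6)² = 160
Minimum is attained by (3, 6), so q lies in its Voronoi cell.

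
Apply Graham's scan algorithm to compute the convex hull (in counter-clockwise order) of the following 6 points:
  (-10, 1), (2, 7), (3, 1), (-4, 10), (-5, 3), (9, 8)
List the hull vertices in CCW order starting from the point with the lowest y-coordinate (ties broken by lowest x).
Hull (CCW) = [(-10, 1), (3, 1), (9, 8), (-4, 10)]

Graham scan procedure:
  1. Find the pivot p₀ = point with lowest y (tie → lowest x): (-10, 1).
  2. Sort the remaining points by polar angle around p₀.
  3. Walk through sorted points, maintaining a stack; pop the top while the last three entries make a non-left turn (cross product ≤ 0).
  4. Final stack is the convex hull in CCW order: (-10, 1), (3, 1), (9, 8), (-4, 10).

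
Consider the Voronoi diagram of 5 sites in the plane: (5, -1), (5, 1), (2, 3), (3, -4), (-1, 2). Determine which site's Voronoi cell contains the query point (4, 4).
Nearest site = (2, 3)

The Voronoi cell of site s contains exactly those query points closer to s than to any other site. Compute squared distances from q = (4, 4) to each site:
  (2 − 4)² + (3 − 4)² = 5
  (5 − 4)² + (1 − 4)² = 10
  (5 − 4)² + (-1 − 4)² = 26
  (-1 − 4)² + (2 − 4)² = 29
  (3 − 4)² + (-4 − 4)² = 65
Minimum is attained by (2, 3), so q lies in its Voronoi cell.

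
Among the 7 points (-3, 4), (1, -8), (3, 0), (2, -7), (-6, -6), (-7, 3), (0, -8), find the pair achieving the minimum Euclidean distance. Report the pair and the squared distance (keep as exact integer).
Pair = ((1, -8), (0, -8)); squared distance = 1

Compute all C(7, 2) = 21 pairwise squared distances (x_i − x_j)² + (y_i − y_j)². The minimum is 1, attained by the pair ((1, -8), (0, -8)).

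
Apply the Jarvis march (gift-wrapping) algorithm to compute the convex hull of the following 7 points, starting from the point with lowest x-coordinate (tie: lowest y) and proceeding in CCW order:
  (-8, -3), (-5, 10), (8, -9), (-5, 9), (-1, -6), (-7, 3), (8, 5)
Hull (CCW) = [(-8, -3), (-1, -6), (8, -9), (8, 5), (-5, 10), (-7, 3)]

Jarvis march: at each step, from the current hull vertex p, select the next vertex q as the point such that every other point lies strictly to the left of (or on) the directed line p → q. (Equivalently: for every other point r, the cross product (q − p) × (r − p) ≥ 0.)
Starting point (lowest x, tie lowest y): (-8, -3). Wrap until returning to start. Resulting hull: (-8, -3), (-1, -6), (8, -9), (8, 5), (-5, 10), (-7, 3).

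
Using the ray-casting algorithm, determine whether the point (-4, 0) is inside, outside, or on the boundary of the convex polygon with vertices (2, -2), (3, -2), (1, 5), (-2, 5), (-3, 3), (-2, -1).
The point (-4, 0) lies strictly outside the polygon

Cast a horizontal ray to the right from the query point and count how many polygon edges it crosses (each edge strictly once or zero times, handled with the usual half-open convention). 
Parity of crossings → even ⇒ outside.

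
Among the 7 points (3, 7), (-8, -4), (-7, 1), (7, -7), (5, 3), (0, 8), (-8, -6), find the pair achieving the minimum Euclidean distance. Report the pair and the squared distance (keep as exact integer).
Pair = ((-8, -4), (-8, -6)); squared distance = 4

Compute all C(7, 2) = 21 pairwise squared distances (x_i − x_j)² + (y_i − y_j)². The minimum is 4, attained by the pair ((-8, -4), (-8, -6)).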